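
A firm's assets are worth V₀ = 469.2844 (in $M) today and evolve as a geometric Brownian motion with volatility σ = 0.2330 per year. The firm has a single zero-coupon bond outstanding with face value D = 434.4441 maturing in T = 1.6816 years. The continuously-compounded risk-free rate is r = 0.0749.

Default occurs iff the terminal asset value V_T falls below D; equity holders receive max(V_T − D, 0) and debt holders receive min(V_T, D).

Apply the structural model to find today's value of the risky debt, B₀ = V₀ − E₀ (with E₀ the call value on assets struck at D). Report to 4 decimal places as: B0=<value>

B0=363.9713

Work the structural quantities from V₀ = 469.2844 against face 434.4441:
d₁ = [ln(V₀/D) + (r + σ²/2)T] / (σ√T)
   = [ln(469.2844/434.4441) + (0.0749 + 0.5·0.2330²)·1.6816] / (0.2330·√1.6816)
   = [0.077142 + 0.171598] / 0.302146 = 0.823243
d₂ = d₁ − σ√T = 0.823243 − 0.302146 = 0.521096
N(d₁) = 0.794815,  N(d₂) = 0.698850,  e^(−rT) = 0.881657
E₀ = V₀·N(d₁) − D·e^(−rT)·N(d₂)
   = 469.2844·0.794815 − 434.4441·0.881657·0.698850 = 105.313123
B₀ = V₀ − E₀ = 469.2844 − 105.313123 = 363.971277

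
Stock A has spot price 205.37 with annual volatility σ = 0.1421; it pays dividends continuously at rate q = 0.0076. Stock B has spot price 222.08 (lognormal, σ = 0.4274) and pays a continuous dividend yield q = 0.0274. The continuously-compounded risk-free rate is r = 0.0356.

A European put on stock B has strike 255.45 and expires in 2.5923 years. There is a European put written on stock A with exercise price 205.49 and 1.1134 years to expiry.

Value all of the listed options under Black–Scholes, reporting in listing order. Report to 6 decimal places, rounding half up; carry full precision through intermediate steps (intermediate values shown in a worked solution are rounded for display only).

price(stock B put K=255.45) = 73.078720
price(stock A put K=205.49) = 9.167023

[stock B put K=255.45]
σ√T = 0.4274·√2.5923 = 0.688141
d₁ = (ln(S/K) + (r−q+σ²/2)T) / (σ√T) = (ln(222.08/255.45) + (0.0356−0.0274+0.4274²/2)·2.5923) / 0.688141 = (-0.139989 + 0.258026) / 0.688141 = 0.171530
d₂ = d₁ − σ√T = 0.171530 − 0.688141 = -0.516611
e^{−rT} = 0.911844
e^{−qT} = 0.931435
N(−d₁) = 0.431904,  N(−d₂) = 0.697286
price = K·e^{−rT}·N(−d₂) − S·e^{−qT}·N(−d₁) = 162.419306 − 89.340586 = 73.078720
[stock A put K=205.49]
σ√T = 0.1421·√1.1134 = 0.149941
d₁ = (ln(S/K) + (r−q+σ²/2)T) / (σ√T) = (ln(205.37/205.49) + (0.0356−0.0076+0.1421²/2)·1.1134) / 0.149941 = (-0.000584 + 0.042416) / 0.149941 = 0.278991
d₂ = d₁ − σ√T = 0.278991 − 0.149941 = 0.129051
e^{−rT} = 0.961138
e^{−qT} = 0.991574
N(−d₁) = 0.390126,  N(−d₂) = 0.448659
price = K·e^{−rT}·N(−d₂) − S·e^{−qT}·N(−d₁) = 88.612041 − 79.445018 = 9.167023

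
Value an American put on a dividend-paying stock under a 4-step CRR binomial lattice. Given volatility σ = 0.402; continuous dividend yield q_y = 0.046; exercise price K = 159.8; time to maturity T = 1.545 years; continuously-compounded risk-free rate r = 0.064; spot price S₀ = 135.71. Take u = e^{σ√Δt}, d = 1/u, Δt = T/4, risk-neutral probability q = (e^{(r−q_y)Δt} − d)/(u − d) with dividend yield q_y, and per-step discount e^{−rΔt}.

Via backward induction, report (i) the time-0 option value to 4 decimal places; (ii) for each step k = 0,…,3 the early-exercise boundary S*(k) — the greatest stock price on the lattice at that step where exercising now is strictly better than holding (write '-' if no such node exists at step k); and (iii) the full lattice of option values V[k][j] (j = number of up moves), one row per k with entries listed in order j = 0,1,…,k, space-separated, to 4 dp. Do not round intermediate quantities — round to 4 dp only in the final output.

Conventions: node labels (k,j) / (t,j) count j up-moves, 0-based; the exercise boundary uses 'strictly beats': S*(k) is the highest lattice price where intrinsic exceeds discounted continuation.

Δt=0.38625  u=1.28382  d=0.77893  q=0.45168  discount=0.97558
step 4 (expiry): payoffs max(K−S,0) = 109.8429 77.4612 24.0900 0.0000 0.0000
step 3: (k=3,j=0): S=64.1358, K−S=95.6642, hold=92.8918 ⇒ V=95.6642 exercise | (k=3,j=1): S=105.7081, K−S=54.0919, hold=52.0517 ⇒ V=54.0919 exercise | (k=3,j=2): S=174.2270, K−S=0.0000, hold=12.8865 ⇒ V=12.8865 continue | (k=3,j=3): S=287.1594, K−S=0.0000, hold=0.0000 ⇒ V=0.0000 continue  boundary S*=105.7081
step 2: (k=2,j=0): S=82.3388, K−S=77.4612, hold=75.0094 ⇒ V=77.4612 exercise | (k=2,j=1): S=135.7100, K−S=24.0900, hold=34.6139 ⇒ V=34.6139 continue | (k=2,j=2): S=223.6759, K−S=0.0000, hold=6.8934 ⇒ V=6.8934 continue  boundary S*=82.3388
step 1: (k=1,j=0): S=105.7081, K−S=54.0919, hold=56.6891 ⇒ V=56.6891 continue | (k=1,j=1): S=174.2270, K−S=0.0000, hold=21.5536 ⇒ V=21.5536 continue  boundary S*=-
step 0: (k=0,j=0): S=135.7100, K−S=24.0900, hold=39.8223 ⇒ V=39.8223 continue  boundary S*=-

price = 39.8223
boundary = - - 82.3388 105.7081
tree:
39.8223
56.6891 21.5536
77.4612 34.6139 6.8934
95.6642 54.0919 12.8865 0.0000
109.8429 77.4612 24.0900 0.0000 0.0000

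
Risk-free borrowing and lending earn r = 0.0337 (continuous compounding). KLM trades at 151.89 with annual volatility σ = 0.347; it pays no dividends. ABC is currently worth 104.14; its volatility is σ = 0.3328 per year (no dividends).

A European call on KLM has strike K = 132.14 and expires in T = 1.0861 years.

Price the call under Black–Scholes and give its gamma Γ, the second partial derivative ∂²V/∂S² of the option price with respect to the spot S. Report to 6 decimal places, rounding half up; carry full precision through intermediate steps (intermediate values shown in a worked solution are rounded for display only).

price = 34.578087
Γ = 0.005814

σ√T = 0.347·√1.0861 = 0.361630
d₁ = (ln(S/K) + (r+σ²/2)T) / (σ√T) = (ln(151.89/132.14) + (0.0337+0.347²/2)·1.0861) / 0.361630 = (0.139295 + 0.101990) / 0.361630 = 0.667213
d₂ = d₁ − σ√T = 0.667213 − 0.361630 = 0.305583
e^{−rT} = 0.964060
N(d₁) = 0.747682,  N(d₂) = 0.620039
Call price V = S·N(d₁) − K·e^{−rT}·N(d₂) = 113.565424 − 78.987337 = 34.578087
φ(d₁) = (1/√(2π))·e^{−d₁²/2} = 0.319332
Γ = φ(d₁) / (S·σ·√T) = 0.005814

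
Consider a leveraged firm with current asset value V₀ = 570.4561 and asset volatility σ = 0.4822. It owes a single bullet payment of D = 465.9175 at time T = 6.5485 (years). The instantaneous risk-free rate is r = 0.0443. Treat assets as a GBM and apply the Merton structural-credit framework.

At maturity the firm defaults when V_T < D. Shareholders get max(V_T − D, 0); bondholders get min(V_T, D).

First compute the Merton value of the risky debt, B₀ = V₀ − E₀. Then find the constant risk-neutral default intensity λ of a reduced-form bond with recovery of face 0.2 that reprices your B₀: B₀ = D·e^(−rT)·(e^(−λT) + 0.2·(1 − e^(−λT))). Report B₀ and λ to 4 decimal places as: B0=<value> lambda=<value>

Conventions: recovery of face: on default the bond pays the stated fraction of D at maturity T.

B0=232.5403 lambda=0.0822

Work the structural quantities from V₀ = 570.4561 against face 465.9175:
d₁ = [ln(V₀/D) + (r + σ²/2)T] / (σ√T)
   = [ln(570.4561/465.9175) + (0.0443 + 0.5·0.4822²)·6.5485] / (0.4822·√6.5485)
   = [0.202428 + 1.051417] / 1.233952 = 1.016121
d₂ = d₁ − σ√T = 1.016121 − 1.233952 = -0.217830
N(d₁) = 0.845214,  N(d₂) = 0.413781,  e^(−rT) = 0.748190
E₀ = V₀·N(d₁) − D·e^(−rT)·N(d₂)
   = 570.4561·0.845214 − 465.9175·0.748190·0.413781 = 337.915825
B₀ = V₀ − E₀ = 570.4561 − 337.915825 = 232.540275
e^(−λT) = (B₀·e^(rT)/D − 0.2)/(1 − 0.2) = (232.5403·1.336559/465.9175 − 0.2)/0.8 = 0.58384901
λ = −ln(0.58384901)/6.5485 = 0.082173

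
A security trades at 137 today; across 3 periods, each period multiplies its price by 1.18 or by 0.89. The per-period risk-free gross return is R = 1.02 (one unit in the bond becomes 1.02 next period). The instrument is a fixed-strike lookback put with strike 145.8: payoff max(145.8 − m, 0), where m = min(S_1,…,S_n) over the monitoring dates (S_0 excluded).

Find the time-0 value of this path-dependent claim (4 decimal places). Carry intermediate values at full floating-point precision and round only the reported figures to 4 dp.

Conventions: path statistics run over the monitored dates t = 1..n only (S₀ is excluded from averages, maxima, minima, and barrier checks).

Set p* = 0.4483 (from d < R < u); the path-dependent value is the discounted p*-expectation over all price paths.
Enumerate all 2^3 = 8 price paths (U = up ×1.18, D = down ×0.89); each path with k up-moves has probability p*^k·(1−p*)^(3−k).
DDD: m=96.5808, payoff=49.2192, prob=0.167945
UDD: m=128.0509, payoff=17.7491, prob=0.136455
DUD: m=121.9300, payoff=23.8700, prob=0.136455
UUD: m=161.6600, payoff=0.0000, prob=0.110870
DDU: m=108.5177, payoff=37.2823, prob=0.136455
UDU: m=143.8774, payoff=1.9226, prob=0.110870
DUU: m=121.9300, payoff=23.8700, prob=0.110870
UUU: m=161.6600, payoff=0.0000, prob=0.090082
Price = Σ prob·payoff / R^3 = 21.892211 / 1.061208 = 20.6295

price = 20.6295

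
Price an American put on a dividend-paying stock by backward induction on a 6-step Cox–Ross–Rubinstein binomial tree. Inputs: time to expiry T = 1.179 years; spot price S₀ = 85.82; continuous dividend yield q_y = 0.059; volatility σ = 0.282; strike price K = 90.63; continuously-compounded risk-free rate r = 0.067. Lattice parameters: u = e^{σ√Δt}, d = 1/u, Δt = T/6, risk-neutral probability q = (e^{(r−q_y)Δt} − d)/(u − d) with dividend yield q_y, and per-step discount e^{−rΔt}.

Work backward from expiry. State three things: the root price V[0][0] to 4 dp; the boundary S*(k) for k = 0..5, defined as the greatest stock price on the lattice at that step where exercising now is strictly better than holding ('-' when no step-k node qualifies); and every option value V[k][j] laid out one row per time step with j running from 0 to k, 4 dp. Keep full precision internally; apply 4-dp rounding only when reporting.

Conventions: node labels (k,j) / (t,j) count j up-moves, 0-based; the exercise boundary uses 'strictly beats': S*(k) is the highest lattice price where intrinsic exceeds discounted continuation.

params: Δt=0.19650 u=1.13316 d=0.88249 q=0.47507 e^(-rΔt)=0.98692
t_6 payoffs: 50.0929 38.5788 23.7941 4.8100 0.0000 0.0000 0.0000
t_5: node(5,0) S=45.9348 payoff=44.6952 vs cont=44.0393 → 44.6952 [stop]  node(5,1) S=58.9821 payoff=31.6479 vs cont=31.1424 → 31.6479 [stop]  node(5,2) S=75.7354 payoff=14.8946 vs cont=14.5822 → 14.8946 [stop]  node(5,3) S=97.2474 payoff=0.0000 vs cont=2.4919 → 2.4919 [wait]  node(5,4) S=124.8696 payoff=0.0000 vs cont=0.0000 → 0.0000 [wait]  node(5,5) S=160.3376 payoff=0.0000 vs cont=0.0000 → 0.0000 [wait]  ⇒ S*(5)=75.7354
t_4: node(4,0) S=52.0512 payoff=38.5788 vs cont=37.9934 → 38.5788 [stop]  node(4,1) S=66.8359 payoff=23.7941 vs cont=23.3791 → 23.7941 [stop]  node(4,2) S=85.8200 payoff=4.8100 vs cont=8.8847 → 8.8847 [wait]  node(4,3) S=110.1964 payoff=0.0000 vs cont=1.2910 → 1.2910 [wait]  node(4,4) S=141.4966 payoff=0.0000 vs cont=0.0000 → 0.0000 [wait]  ⇒ S*(4)=66.8359
t_3: node(3,0) S=58.9821 payoff=31.6479 vs cont=31.1424 → 31.6479 [stop]  node(3,1) S=75.7354 payoff=14.8946 vs cont=16.4926 → 16.4926 [wait]  node(3,2) S=97.2474 payoff=0.0000 vs cont=5.2082 → 5.2082 [wait]  node(3,3) S=124.8696 payoff=0.0000 vs cont=0.6688 → 0.6688 [wait]  ⇒ S*(3)=58.9821
t_2: node(2,0) S=66.8359 payoff=23.7941 vs cont=24.1284 → 24.1284 [wait]  node(2,1) S=85.8200 payoff=4.8100 vs cont=10.9862 → 10.9862 [wait]  node(2,2) S=110.1964 payoff=0.0000 vs cont=3.0118 → 3.0118 [wait]  ⇒ S*(2)=-
t_1: node(1,0) S=75.7354 payoff=14.8946 vs cont=17.6510 → 17.6510 [wait]  node(1,1) S=97.2474 payoff=0.0000 vs cont=7.1037 → 7.1037 [wait]  ⇒ S*(1)=-
t_0: node(0,0) S=85.8200 payoff=4.8100 vs cont=12.4750 → 12.4750 [wait]  ⇒ S*(0)=-

price = 12.4750
boundary = - - - 58.9821 66.8359 75.7354
tree:
12.4750
17.6510 7.1037
24.1284 10.9862 3.0118
31.6479 16.4926 5.2082 0.6688
38.5788 23.7941 8.8847 1.2910 0.0000
44.6952 31.6479 14.8946 2.4919 0.0000 0.0000
50.0929 38.5788 23.7941 4.8100 0.0000 0.0000 0.0000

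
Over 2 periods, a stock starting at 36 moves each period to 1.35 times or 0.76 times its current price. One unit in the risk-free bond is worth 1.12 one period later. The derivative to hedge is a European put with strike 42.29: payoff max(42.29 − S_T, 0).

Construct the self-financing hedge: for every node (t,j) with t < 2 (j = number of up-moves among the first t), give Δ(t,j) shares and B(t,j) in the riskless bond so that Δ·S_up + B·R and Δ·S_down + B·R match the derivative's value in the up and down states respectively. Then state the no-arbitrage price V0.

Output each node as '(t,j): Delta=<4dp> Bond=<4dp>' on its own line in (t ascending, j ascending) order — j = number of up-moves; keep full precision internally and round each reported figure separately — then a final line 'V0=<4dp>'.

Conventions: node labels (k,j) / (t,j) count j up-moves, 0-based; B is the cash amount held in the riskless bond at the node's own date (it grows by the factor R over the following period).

(0,0): Delta=-0.4019 Bond=19.1015
(1,0): Delta=-1.0000 Bond=37.7589
(1,1): Delta=-0.1867 Bond=10.9381
V0=4.6347

The replicating-portfolio and risk-neutral prices coincide; use p* = (1.12−0.76)/(1.35−0.76) = 0.6102 for the latter.
Expiry values: V(2,0)=21.4964, V(2,1)=5.3540, V(2,2)=0.0000
Node (1,0) S=27.3600: V=(p*·5.3540+(1−p*)·21.4964)/1.12=10.3989; Δ=(5.3540−21.4964)/(36.9360−20.7936)=-1.0000; B=V−Δ·S=37.7589
Node (1,1) S=48.6000: V=(p*·0.0000+(1−p*)·5.3540)/1.12=1.8635; Δ=(0.0000−5.3540)/(65.6100−36.9360)=-0.1867; B=V−Δ·S=10.9381
Node (0,0) S=36.0000: V=(p*·1.8635+(1−p*)·10.3989)/1.12=4.6347; Δ=(1.8635−10.3989)/(48.6000−27.3600)=-0.4019; B=V−Δ·S=19.1015
Check: Δ(0,0)·S0 + B(0,0) = 4.6347 = V0.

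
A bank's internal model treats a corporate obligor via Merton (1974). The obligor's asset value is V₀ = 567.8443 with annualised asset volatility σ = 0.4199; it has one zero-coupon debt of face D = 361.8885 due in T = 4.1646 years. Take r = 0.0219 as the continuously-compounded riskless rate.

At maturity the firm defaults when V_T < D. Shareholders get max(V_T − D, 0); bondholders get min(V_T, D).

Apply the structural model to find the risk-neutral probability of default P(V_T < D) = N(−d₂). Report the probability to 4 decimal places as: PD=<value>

Apply the equity-as-call identities (strike 361.8885, horizon 4.1646 years):
d₁ = [ln(V₀/D) + (r + σ²/2)T] / (σ√T)
   = [ln(567.8443/361.8885) + (0.0219 + 0.5·0.4199²)·4.1646] / (0.4199·√4.1646)
   = [0.450511 + 0.458348] / 0.856905 = 1.060630
d₂ = d₁ − σ√T = 1.060630 − 0.856905 = 0.203725
risk-neutral PD = N(−d₂) = N(-0.203725) = 0.419284

PD=0.4193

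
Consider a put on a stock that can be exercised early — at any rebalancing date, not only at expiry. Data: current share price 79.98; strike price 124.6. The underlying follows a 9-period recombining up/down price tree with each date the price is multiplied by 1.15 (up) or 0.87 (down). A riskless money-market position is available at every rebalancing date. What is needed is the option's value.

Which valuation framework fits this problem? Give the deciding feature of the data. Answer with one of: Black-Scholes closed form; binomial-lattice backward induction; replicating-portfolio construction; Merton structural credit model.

Key observation: with exercise allowed before expiry on a discrete up/down model (9 steps from spot 79.98), the strike-124.6 put's value must be rolled back through the tree testing early exercise at each node.

framework: binomial-lattice backward induction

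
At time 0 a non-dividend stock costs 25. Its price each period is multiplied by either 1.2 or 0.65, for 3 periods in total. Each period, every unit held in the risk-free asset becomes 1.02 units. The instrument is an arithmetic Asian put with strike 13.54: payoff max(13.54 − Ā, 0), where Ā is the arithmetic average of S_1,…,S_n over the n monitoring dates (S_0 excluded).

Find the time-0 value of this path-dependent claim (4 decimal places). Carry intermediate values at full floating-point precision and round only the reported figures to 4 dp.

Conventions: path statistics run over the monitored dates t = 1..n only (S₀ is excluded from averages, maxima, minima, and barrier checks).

Set p* = 0.6727 (from d < R < u); the path-dependent value is the discounted p*-expectation over all price paths.
Enumerate all 2^3 = 8 price paths (U = up ×1.2, D = down ×0.65); each path with k up-moves has probability p*^k·(1−p*)^(3−k).
DDD: Ā=11.2260, payoff=2.3140, prob=0.035053
UDD: Ā=20.7250, payoff=0.0000, prob=0.072054
DUD: Ā=16.1417, payoff=0.0000, prob=0.072054
UUD: Ā=29.8000, payoff=0.0000, prob=0.148111
DDU: Ā=13.1625, payoff=0.3775, prob=0.072054
UDU: Ā=24.3000, payoff=0.0000, prob=0.148111
DUU: Ā=19.7167, payoff=0.0000, prob=0.148111
UUU: Ā=36.4000, payoff=0.0000, prob=0.304451
Price = Σ prob·payoff / R^3 = 0.108312 / 1.061208 = 0.1021

price = 0.1021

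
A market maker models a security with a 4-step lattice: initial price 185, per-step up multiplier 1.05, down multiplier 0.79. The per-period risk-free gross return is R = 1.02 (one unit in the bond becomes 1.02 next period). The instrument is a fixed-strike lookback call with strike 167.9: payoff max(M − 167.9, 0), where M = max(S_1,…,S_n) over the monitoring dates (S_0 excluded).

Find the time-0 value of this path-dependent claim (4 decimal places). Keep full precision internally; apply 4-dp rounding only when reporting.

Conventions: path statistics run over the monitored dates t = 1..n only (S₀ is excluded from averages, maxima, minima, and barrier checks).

Risk-neutral up-probability p* = (R−d)/(u−d) = (1.02−0.79)/(1.05−0.79) = 0.8846; the claim prices as the p*-weighted sum of path payoffs discounted by R^4.
Enumerate all 2^4 = 16 price paths (U = up ×1.05, D = down ×0.79); each path with k up-moves has probability p*^k·(1−p*)^(4−k).
DDDD: M=146.1500, payoff=0.0000, prob=0.000177
UDDD: M=194.2500, payoff=26.3500, prob=0.001359
DUDD: M=153.4575, payoff=0.0000, prob=0.001359
UUDD: M=203.9625, payoff=36.0625, prob=0.010418
DDUD: M=146.1500, payoff=0.0000, prob=0.001359
UDUD: M=194.2500, payoff=26.3500, prob=0.010418
DUUD: M=161.1304, payoff=0.0000, prob=0.010418
UUUD: M=214.1606, payoff=46.2606, prob=0.079875
DDDU: M=146.1500, payoff=0.0000, prob=0.001359
UDDU: M=194.2500, payoff=26.3500, prob=0.010418
DUDU: M=153.4575, payoff=0.0000, prob=0.010418
UUDU: M=203.9625, payoff=36.0625, prob=0.079875
DDUU: M=146.1500, payoff=0.0000, prob=0.010418
UDUU: M=194.2500, payoff=26.3500, prob=0.079875
DUUU: M=169.1869, payoff=1.2869, prob=0.079875
UUUU: M=224.8687, payoff=56.9687, prob=0.612376
Price = Σ prob·payoff / R^4 = 44.629867 / 1.082432 = 41.2311

price = 41.2311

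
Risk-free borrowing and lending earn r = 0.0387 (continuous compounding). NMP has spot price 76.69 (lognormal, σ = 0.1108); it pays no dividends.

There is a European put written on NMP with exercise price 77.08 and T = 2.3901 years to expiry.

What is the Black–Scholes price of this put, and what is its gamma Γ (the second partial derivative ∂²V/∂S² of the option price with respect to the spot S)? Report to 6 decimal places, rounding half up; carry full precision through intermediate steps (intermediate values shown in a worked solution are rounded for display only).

σ√T = 0.1108·√2.3901 = 0.171296
d₁ = (ln(S/K) + (r+σ²/2)T) / (σ√T) = (ln(76.69/77.08) + (0.0387+0.1108²/2)·2.3901) / 0.171296 = (-0.005073 + 0.107168) / 0.171296 = 0.596017
d₂ = d₁ − σ√T = 0.596017 − 0.171296 = 0.424721
e^{−rT} = 0.911652
N(−d₁) = 0.275582,  N(−d₂) = 0.335520
Put price V = K·e^{−rT}·N(−d₂) − S·N(−d₁) = 23.577034 − 21.134366 = 2.442668
φ(d₁) = (1/√(2π))·e^{−d₁²/2} = 0.334019
Γ = φ(d₁) / (S·σ·√T) = 0.025426

price = 2.442668
Γ = 0.025426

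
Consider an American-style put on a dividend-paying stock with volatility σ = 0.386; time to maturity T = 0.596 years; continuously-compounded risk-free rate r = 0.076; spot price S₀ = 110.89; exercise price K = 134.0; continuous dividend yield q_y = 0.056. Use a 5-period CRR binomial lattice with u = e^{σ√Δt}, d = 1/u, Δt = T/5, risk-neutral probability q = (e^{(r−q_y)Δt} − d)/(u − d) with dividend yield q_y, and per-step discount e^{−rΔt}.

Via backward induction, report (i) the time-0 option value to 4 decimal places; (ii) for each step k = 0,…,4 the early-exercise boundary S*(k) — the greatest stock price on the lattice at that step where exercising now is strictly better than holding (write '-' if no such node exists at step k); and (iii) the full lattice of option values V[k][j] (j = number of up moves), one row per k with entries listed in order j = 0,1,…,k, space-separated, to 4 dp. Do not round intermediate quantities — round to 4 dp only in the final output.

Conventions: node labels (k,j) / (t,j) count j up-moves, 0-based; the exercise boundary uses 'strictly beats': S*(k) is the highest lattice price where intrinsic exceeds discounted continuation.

params: Δt=0.11920 u=1.14256 d=0.87523 q=0.47566 e^(-rΔt)=0.99098
t_5 payoffs: 77.0485 59.6536 36.9457 7.3020 0.0000 0.0000
t_4: node(4,0) S=65.0702 payoff=68.9298 vs cont=68.1542 → 68.9298 [stop]  node(4,1) S=84.9449 payoff=49.0551 vs cont=48.4118 → 49.0551 [stop]  node(4,2) S=110.8900 payoff=23.1100 vs cont=22.6393 → 23.1100 [stop]  node(4,3) S=144.7596 payoff=0.0000 vs cont=3.7942 → 3.7942 [wait]  node(4,4) S=188.9741 payoff=0.0000 vs cont=0.0000 → 0.0000 [wait]  ⇒ S*(4)=110.8900
t_3: node(3,0) S=74.3464 payoff=59.6536 vs cont=58.9398 → 59.6536 [stop]  node(3,1) S=97.0543 payoff=36.9457 vs cont=36.3829 → 36.9457 [stop]  node(3,2) S=126.6980 payoff=7.3020 vs cont=13.7967 → 13.7967 [wait]  node(3,3) S=165.3960 payoff=0.0000 vs cont=1.9715 → 1.9715 [wait]  ⇒ S*(3)=97.0543
t_2: node(2,0) S=84.9449 payoff=49.0551 vs cont=48.4118 → 49.0551 [stop]  node(2,1) S=110.8900 payoff=23.1100 vs cont=25.7007 → 25.7007 [wait]  node(2,2) S=144.7596 payoff=0.0000 vs cont=8.0982 → 8.0982 [wait]  ⇒ S*(2)=84.9449
t_1: node(1,0) S=97.0543 payoff=36.9457 vs cont=37.6041 → 37.6041 [wait]  node(1,1) S=126.6980 payoff=7.3020 vs cont=17.1716 → 17.1716 [wait]  ⇒ S*(1)=-
t_0: node(0,0) S=110.8900 payoff=23.1100 vs cont=27.6337 → 27.6337 [wait]  ⇒ S*(0)=-

price = 27.6337
boundary = - - 84.9449 97.0543 110.8900
tree:
27.6337
37.6041 17.1716
49.0551 25.7007 8.0982
59.6536 36.9457 13.7967 1.9715
68.9298 49.0551 23.1100 3.7942 0.0000
77.0485 59.6536 36.9457 7.3020 0.0000 0.0000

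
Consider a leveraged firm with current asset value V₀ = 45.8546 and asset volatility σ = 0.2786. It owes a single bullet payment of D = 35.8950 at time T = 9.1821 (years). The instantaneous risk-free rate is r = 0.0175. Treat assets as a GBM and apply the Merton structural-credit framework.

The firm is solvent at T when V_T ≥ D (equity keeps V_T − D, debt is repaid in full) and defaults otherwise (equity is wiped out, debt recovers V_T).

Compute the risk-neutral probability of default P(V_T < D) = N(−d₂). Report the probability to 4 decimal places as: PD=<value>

Equity is a call on the firm's assets struck at D = 35.8950:
d₁ = [ln(V₀/D) + (r + σ²/2)T] / (σ√T)
   = [ln(45.8546/35.8950) + (0.0175 + 0.5·0.2786²)·9.1821] / (0.2786·√9.1821)
   = [0.244878 + 0.517035] / 0.844213 = 0.902512
d₂ = d₁ − σ√T = 0.902512 − 0.844213 = 0.058298
risk-neutral PD = N(−d₂) = N(-0.058298) = 0.476755

PD=0.4768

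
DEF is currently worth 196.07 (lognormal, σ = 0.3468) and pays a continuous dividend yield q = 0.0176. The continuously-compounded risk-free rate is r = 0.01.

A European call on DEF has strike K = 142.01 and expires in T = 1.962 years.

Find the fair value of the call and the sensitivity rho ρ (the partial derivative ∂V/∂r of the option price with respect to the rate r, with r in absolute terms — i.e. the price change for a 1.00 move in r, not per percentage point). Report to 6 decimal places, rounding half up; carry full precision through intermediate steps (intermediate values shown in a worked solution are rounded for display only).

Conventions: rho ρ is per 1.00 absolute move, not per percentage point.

σ√T = 0.3468·√1.962 = 0.485768
d₁ = (ln(S/K) + (r−q+σ²/2)T) / (σ√T) = (ln(196.07/142.01) + (0.01−0.0176+0.3468²/2)·1.962) / 0.485768 = (0.322574 + 0.103074) / 0.485768 = 0.876238
d₂ = d₁ − σ√T = 0.876238 − 0.485768 = 0.390471
e^{−rT} = 0.980571
e^{−qT} = 0.966058
N(d₁) = 0.809550,  N(d₂) = 0.651906
Call price V = S·e^{−qT}·N(d₁) − K·e^{−rT}·N(d₂) = 153.340885 − 90.778465 = 62.562420
ρ = K·T·e^{−rT}·N(d₂) = 178.107349

price = 62.562420
ρ = 178.107349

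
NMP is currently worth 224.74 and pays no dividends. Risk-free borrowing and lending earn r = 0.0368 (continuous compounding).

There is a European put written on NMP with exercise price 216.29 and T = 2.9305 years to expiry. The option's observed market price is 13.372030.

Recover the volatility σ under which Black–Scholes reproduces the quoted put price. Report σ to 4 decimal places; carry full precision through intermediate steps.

At σ = 0.1816 the Black–Scholes value reproduces the quote:
σ√T = 0.1816·√2.9305 = 0.310876
d₁ = (ln(S/K) + (r+σ²/2)T) / (σ√T) = (ln(224.74/216.29) + (0.0368+0.1816²/2)·2.9305) / 0.310876 = (0.038324 + 0.156164) / 0.310876 = 0.625614
d₂ = d₁ − σ√T = 0.625614 − 0.310876 = 0.314739
e^{−rT} = 0.897769
N(−d₁) = 0.265784,  N(−d₂) = 0.376480
V = K·e^{−rT}·N(−d₂) − S·N(−d₁) = 73.104306 − 59.732277 = 13.372030 (the quoted price), and the Black–Scholes price is strictly increasing in σ, so σ is unique

sigma = 0.1816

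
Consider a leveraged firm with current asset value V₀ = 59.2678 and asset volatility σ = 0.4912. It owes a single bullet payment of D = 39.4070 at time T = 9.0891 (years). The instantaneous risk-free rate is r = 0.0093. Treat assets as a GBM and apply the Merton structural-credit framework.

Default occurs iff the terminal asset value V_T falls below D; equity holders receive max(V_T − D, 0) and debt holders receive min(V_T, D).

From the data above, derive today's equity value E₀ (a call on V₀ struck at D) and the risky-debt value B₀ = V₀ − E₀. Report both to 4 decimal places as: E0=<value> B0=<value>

Work the structural quantities from V₀ = 59.2678 against face 39.4070:
d₁ = [ln(V₀/D) + (r + σ²/2)T] / (σ√T)
   = [ln(59.2678/39.4070) + (0.0093 + 0.5·0.4912²)·9.0891] / (0.4912·√9.0891)
   = [0.408123 + 1.181026] / 1.480876 = 1.073114
d₂ = d₁ − σ√T = 1.073114 − 1.480876 = -0.407763
N(d₁) = 0.858390,  N(d₂) = 0.341724,  e^(−rT) = 0.918945
E₀ = V₀·N(d₁) − D·e^(−rT)·N(d₂)
   = 59.2678·0.858390 − 39.4070·0.918945·0.341724 = 38.500075
B₀ = V₀ − E₀ = 59.2678 − 38.500075 = 20.767725

E0=38.5001 B0=20.7677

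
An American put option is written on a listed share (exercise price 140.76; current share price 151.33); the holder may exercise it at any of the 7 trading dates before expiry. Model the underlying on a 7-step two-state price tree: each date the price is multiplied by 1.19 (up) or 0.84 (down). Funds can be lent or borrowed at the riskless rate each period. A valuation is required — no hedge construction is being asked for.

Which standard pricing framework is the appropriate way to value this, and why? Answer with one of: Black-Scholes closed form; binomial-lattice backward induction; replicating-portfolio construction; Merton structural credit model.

framework: binomial-lattice backward induction

Key observation: the put (strike 140.76 on spot 151.33) is American-style on a 7-step discrete price model, so the early-exercise decision at every node requires stepwise backward valuation — a closed form cannot price the exercise right.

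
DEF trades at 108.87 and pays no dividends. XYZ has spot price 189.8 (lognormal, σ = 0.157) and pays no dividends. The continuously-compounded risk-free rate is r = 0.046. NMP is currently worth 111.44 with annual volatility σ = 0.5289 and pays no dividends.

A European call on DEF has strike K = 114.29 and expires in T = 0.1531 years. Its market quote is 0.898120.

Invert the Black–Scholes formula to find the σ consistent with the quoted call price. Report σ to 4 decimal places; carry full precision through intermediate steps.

At σ = 0.1484 the Black–Scholes value reproduces the quote:
σ√T = 0.1484·√0.1531 = 0.058066
d₁ = (ln(S/K) + (r+σ²/2)T) / (σ√T) = (ln(108.87/114.29) + (0.046+0.1484²/2)·0.1531) / 0.058066 = (-0.048585 + 0.008728) / 0.058066 = -0.686394
d₂ = d₁ − σ√T = -0.686394 − 0.058066 = -0.744460
e^{−rT} = 0.992982
N(d₁) = 0.246232,  N(d₂) = 0.228299
V = S·N(d₁) − K·e^{−rT}·N(d₂) = 26.807300 − 25.909181 = 0.898120 (the observed quote) — the price is monotone increasing in volatility, hence this σ is the only solution

sigma = 0.1484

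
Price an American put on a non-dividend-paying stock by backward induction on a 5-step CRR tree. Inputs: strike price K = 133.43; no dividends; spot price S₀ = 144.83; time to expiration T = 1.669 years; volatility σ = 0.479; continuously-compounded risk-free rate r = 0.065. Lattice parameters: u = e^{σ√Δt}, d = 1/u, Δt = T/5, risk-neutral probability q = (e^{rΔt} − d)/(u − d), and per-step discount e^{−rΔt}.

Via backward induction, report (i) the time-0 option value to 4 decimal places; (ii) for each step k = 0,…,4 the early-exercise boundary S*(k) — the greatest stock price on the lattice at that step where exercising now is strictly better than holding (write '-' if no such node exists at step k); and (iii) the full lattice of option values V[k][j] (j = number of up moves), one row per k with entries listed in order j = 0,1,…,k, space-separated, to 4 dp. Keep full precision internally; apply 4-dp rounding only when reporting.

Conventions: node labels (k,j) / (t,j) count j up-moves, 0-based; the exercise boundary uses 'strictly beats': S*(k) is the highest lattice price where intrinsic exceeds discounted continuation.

params: Δt=0.33380 u=1.31883 d=0.75825 q=0.47038 e^(-rΔt)=0.97854
t_5 payoffs: 97.1292 70.2917 23.6129 0.0000 0.0000 0.0000
t_4: node(4,0) S=47.8745 payoff=85.5555 vs cont=82.6916 → 85.5555 [stop]  node(4,1) S=83.2686 payoff=50.1614 vs cont=47.2975 → 50.1614 [stop]  node(4,2) S=144.8300 payoff=0.0000 vs cont=12.2375 → 12.2375 [wait]  node(4,3) S=251.9043 payoff=0.0000 vs cont=0.0000 → 0.0000 [wait]  node(4,4) S=438.1397 payoff=0.0000 vs cont=0.0000 → 0.0000 [wait]  ⇒ S*(4)=83.2686
t_3: node(3,0) S=63.1383 payoff=70.2917 vs cont=67.4278 → 70.2917 [stop]  node(3,1) S=109.8171 payoff=23.6129 vs cont=31.6290 → 31.6290 [wait]  node(3,2) S=191.0060 payoff=0.0000 vs cont=6.3421 → 6.3421 [wait]  node(3,3) S=332.2187 payoff=0.0000 vs cont=0.0000 → 0.0000 [wait]  ⇒ S*(3)=63.1383
t_2: node(2,0) S=83.2686 payoff=50.1614 vs cont=50.9872 → 50.9872 [wait]  node(2,1) S=144.8300 payoff=0.0000 vs cont=19.3110 → 19.3110 [wait]  node(2,2) S=251.9043 payoff=0.0000 vs cont=3.2868 → 3.2868 [wait]  ⇒ S*(2)=-
t_1: node(1,0) S=109.8171 payoff=23.6129 vs cont=35.3128 → 35.3128 [wait]  node(1,1) S=191.0060 payoff=0.0000 vs cont=11.5208 → 11.5208 [wait]  ⇒ S*(1)=-
t_0: node(0,0) S=144.8300 payoff=0.0000 vs cont=23.6038 → 23.6038 [wait]  ⇒ S*(0)=-

price = 23.6038
boundary = - - - 63.1383 83.2686
tree:
23.6038
35.3128 11.5208
50.9872 19.3110 3.2868
70.2917 31.6290 6.3421 0.0000
85.5555 50.1614 12.2375 0.0000 0.0000
97.1292 70.2917 23.6129 0.0000 0.0000 0.0000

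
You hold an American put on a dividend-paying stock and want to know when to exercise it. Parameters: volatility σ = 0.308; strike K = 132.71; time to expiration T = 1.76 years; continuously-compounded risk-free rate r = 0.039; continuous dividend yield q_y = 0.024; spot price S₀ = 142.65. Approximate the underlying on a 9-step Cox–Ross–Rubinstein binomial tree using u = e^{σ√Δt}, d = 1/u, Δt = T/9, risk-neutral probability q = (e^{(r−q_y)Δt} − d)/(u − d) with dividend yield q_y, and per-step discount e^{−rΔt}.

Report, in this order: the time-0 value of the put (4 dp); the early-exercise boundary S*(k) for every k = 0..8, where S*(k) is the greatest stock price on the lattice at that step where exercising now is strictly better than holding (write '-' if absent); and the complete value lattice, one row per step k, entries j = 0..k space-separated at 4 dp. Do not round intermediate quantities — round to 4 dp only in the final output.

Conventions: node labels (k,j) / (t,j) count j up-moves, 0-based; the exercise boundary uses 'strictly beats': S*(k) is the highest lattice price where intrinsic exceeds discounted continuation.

price = 16.0373
boundary = - - - - 82.7301 72.1957 82.7301 94.8016 108.6345
tree:
16.0373
22.2502 9.4759
30.0608 14.0352 4.6242
39.4129 20.2793 7.4076 1.6435
49.9799 28.4483 11.6393 2.8821 0.3105
60.5143 38.5175 17.8540 5.0055 0.5980 0.0000
69.7073 49.9799 26.5557 8.5902 1.1515 0.0000 0.0000
77.7297 60.5143 37.9084 14.5223 2.2176 0.0000 0.0000 0.0000
84.7306 69.7073 49.9799 24.0755 4.2706 0.0000 0.0000 0.0000 0.0000
90.8400 77.7297 60.5143 37.9084 8.2242 0.0000 0.0000 0.0000 0.0000 0.0000

Δt=0.19556, u=1.14591, d=0.87267, q=0.47675, disc=e^(-rΔt)=0.99240
k=9 terminal: V=max(K-S,0) → 90.8400 77.7297 60.5143 37.9084 8.2242 0.0000 0.0000 0.0000 0.0000 0.0000
k=8: j=0 S=47.9794 intr=84.7306 cont=83.9469 V=84.7306[EX]; j=1 S=63.0027 intr=69.7073 cont=68.9940 V=69.7073[EX]; j=2 S=82.7301 intr=49.9799 cont=49.3590 V=49.9799[EX]; j=3 S=108.6345 intr=24.0755 cont=23.5759 V=24.0755[EX]; j=4 S=142.6500 intr=0.0000 cont=4.2706 V=4.2706[hold]; j=5 S=187.3165 intr=0.0000 cont=0.0000 V=0.0000[hold]; j=6 S=245.9689 intr=0.0000 cont=0.0000 V=0.0000[hold]; j=7 S=322.9865 intr=0.0000 cont=0.0000 V=0.0000[hold]; j=8 S=424.1198 intr=0.0000 cont=0.0000 V=0.0000[hold]  S*(8)=108.6345
k=7: j=0 S=54.9803 intr=77.7297 cont=76.9788 V=77.7297[EX]; j=1 S=72.1957 intr=60.5143 cont=59.8441 V=60.5143[EX]; j=2 S=94.8016 intr=37.9084 cont=37.3440 V=37.9084[EX]; j=3 S=124.4858 intr=8.2242 cont=14.5223 V=14.5223[hold]; j=4 S=163.4647 intr=0.0000 cont=2.2176 V=2.2176[hold]; j=5 S=214.6486 intr=0.0000 cont=0.0000 V=0.0000[hold]; j=6 S=281.8592 intr=0.0000 cont=0.0000 V=0.0000[hold]; j=7 S=370.1148 intr=0.0000 cont=0.0000 V=0.0000[hold]  S*(7)=94.8016
k=6: j=0 S=63.0027 intr=69.7073 cont=68.9940 V=69.7073[EX]; j=1 S=82.7301 intr=49.9799 cont=49.3590 V=49.9799[EX]; j=2 S=108.6345 intr=24.0755 cont=26.5557 V=26.5557[hold]; j=3 S=142.6500 intr=0.0000 cont=8.5902 V=8.5902[hold]; j=4 S=187.3165 intr=0.0000 cont=1.1515 V=1.1515[hold]; j=5 S=245.9689 intr=0.0000 cont=0.0000 V=0.0000[hold]; j=6 S=322.9865 intr=0.0000 cont=0.0000 V=0.0000[hold]  S*(6)=82.7301
k=5: j=0 S=72.1957 intr=60.5143 cont=59.8441 V=60.5143[EX]; j=1 S=94.8016 intr=37.9084 cont=38.5175 V=38.5175[hold]; j=2 S=124.4858 intr=8.2242 cont=17.8540 V=17.8540[hold]; j=3 S=163.4647 intr=0.0000 cont=5.0055 V=5.0055[hold]; j=4 S=214.6486 intr=0.0000 cont=0.5980 V=0.5980[hold]; j=5 S=281.8592 intr=0.0000 cont=0.0000 V=0.0000[hold]  S*(5)=72.1957
k=4: j=0 S=82.7301 intr=49.9799 cont=49.6472 V=49.9799[EX]; j=1 S=108.6345 intr=24.0755 cont=28.4483 V=28.4483[hold]; j=2 S=142.6500 intr=0.0000 cont=11.6393 V=11.6393[hold]; j=3 S=187.3165 intr=0.0000 cont=2.8821 V=2.8821[hold]; j=4 S=245.9689 intr=0.0000 cont=0.3105 V=0.3105[hold]  S*(4)=82.7301
k=3: j=0 S=94.8016 intr=37.9084 cont=39.4129 V=39.4129[hold]; j=1 S=124.4858 intr=8.2242 cont=20.2793 V=20.2793[hold]; j=2 S=163.4647 intr=0.0000 cont=7.4076 V=7.4076[hold]; j=3 S=214.6486 intr=0.0000 cont=1.6435 V=1.6435[hold]  S*(3)=-
k=2: j=0 S=108.6345 intr=24.0755 cont=30.0608 V=30.0608[hold]; j=1 S=142.6500 intr=0.0000 cont=14.0352 V=14.0352[hold]; j=2 S=187.3165 intr=0.0000 cont=4.6242 V=4.6242[hold]  S*(2)=-
k=1: j=0 S=124.4858 intr=8.2242 cont=22.2502 V=22.2502[hold]; j=1 S=163.4647 intr=0.0000 cont=9.4759 V=9.4759[hold]  S*(1)=-
k=0: j=0 S=142.6500 intr=0.0000 cont=16.0373 V=16.0373[hold]  S*(0)=-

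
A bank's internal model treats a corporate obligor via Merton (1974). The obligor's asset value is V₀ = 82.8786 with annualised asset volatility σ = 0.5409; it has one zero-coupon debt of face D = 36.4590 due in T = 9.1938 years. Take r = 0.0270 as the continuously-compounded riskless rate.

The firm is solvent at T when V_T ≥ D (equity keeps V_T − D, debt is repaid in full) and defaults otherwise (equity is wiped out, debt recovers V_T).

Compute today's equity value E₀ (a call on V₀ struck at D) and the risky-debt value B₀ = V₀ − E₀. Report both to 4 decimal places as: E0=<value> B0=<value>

Equity is a call on the firm's assets struck at D = 36.4590:
d₁ = [ln(V₀/D) + (r + σ²/2)T] / (σ√T)
   = [ln(82.8786/36.4590) + (0.0270 + 0.5·0.5409²)·9.1938] / (0.5409·√9.1938)
   = [0.821189 + 1.593161] / 1.640078 = 1.472094
d₂ = d₁ − σ√T = 1.472094 − 1.640078 = -0.167984
N(d₁) = 0.929502,  N(d₂) = 0.433298,  e^(−rT) = 0.780178
E₀ = V₀·N(d₁) − D·e^(−rT)·N(d₂)
   = 82.8786·0.929502 − 36.4590·0.780178·0.433298 = 64.710891
B₀ = V₀ − E₀ = 82.8786 − 64.710891 = 18.167709

E0=64.7109 B0=18.1677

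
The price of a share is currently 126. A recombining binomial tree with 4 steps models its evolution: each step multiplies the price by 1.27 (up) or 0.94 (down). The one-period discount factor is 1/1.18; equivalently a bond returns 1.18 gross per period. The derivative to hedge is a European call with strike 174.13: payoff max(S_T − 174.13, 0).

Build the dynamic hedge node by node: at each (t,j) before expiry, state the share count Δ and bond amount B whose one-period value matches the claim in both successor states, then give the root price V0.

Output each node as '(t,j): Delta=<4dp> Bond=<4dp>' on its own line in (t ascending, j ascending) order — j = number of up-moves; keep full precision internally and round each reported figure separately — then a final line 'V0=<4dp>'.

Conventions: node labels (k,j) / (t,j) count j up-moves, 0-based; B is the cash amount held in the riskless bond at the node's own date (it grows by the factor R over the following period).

(0,0): Delta=0.8918 Bond=-74.7140
(1,0): Delta=0.6523 Bond=-59.7973
(1,1): Delta=0.9583 Bond=-98.7995
(2,0): Delta=0.0913 Bond=-8.0936
(2,1): Delta=0.8081 Bond=-93.9860
(2,2): Delta=1.0000 Bond=-125.0575
(3,0): Delta=0.0000 Bond=0.0000
(3,1): Delta=0.1166 Bond=-13.1319
(3,2): Delta=1.0000 Bond=-147.5678
(3,3): Delta=1.0000 Bond=-147.5678
V0=37.6565

Since d<R<u, set p* = (R−d)/(u−d) = 0.7273; price each node as the discounted p*-expectation of its children.
Terminal payoffs: V(4,0)=0.0000, V(4,1)=0.0000, V(4,2)=5.4400, V(4,3)=68.4805, V(4,4)=153.6522
Node (3,0) S=104.6536: V=(p*·0.0000+(1−p*)·0.0000)/1.18=0.0000; Δ=(0.0000−0.0000)/(132.9101−98.3744)=0.0000; B=V−Δ·S=0.0000
Node (3,1) S=141.3937: V=(p*·5.4400+(1−p*)·0.0000)/1.18=3.3528; Δ=(5.4400−0.0000)/(179.5700−132.9101)=0.1166; B=V−Δ·S=-13.1319
Node (3,2) S=191.0319: V=(p*·68.4805+(1−p*)·5.4400)/1.18=43.4641; Δ=(68.4805−5.4400)/(242.6105−179.5700)=1.0000; B=V−Δ·S=-147.5678
Node (3,3) S=258.0963: V=(p*·153.6522+(1−p*)·68.4805)/1.18=110.5285; Δ=(153.6522−68.4805)/(327.7822−242.6105)=1.0000; B=V−Δ·S=-147.5678
Node (2,0) S=111.3336: V=(p*·3.3528+(1−p*)·0.0000)/1.18=2.0665; Δ=(3.3528−0.0000)/(141.3937−104.6536)=0.0913; B=V−Δ·S=-8.0936
Node (2,1) S=150.4188: V=(p*·43.4641+(1−p*)·3.3528)/1.18=27.5633; Δ=(43.4641−3.3528)/(191.0319−141.3937)=0.8081; B=V−Δ·S=-93.9860
Node (2,2) S=203.2254: V=(p*·110.5285+(1−p*)·43.4641)/1.18=78.1679; Δ=(110.5285−43.4641)/(258.0963−191.0319)=1.0000; B=V−Δ·S=-125.0575
Node (1,0) S=118.4400: V=(p*·27.5633+(1−p*)·2.0665)/1.18=17.4658; Δ=(27.5633−2.0665)/(150.4188−111.3336)=0.6523; B=V−Δ·S=-59.7973
Node (1,1) S=160.0200: V=(p*·78.1679+(1−p*)·27.5633)/1.18=54.5480; Δ=(78.1679−27.5633)/(203.2254−150.4188)=0.9583; B=V−Δ·S=-98.7995
Node (0,0) S=126.0000: V=(p*·54.5480+(1−p*)·17.4658)/1.18=37.6565; Δ=(54.5480−17.4658)/(160.0200−118.4400)=0.8918; B=V−Δ·S=-74.7140
As a check, the time-0 holding Δ(0,0)·S0 + B(0,0) comes to 37.6565 — exactly V0.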